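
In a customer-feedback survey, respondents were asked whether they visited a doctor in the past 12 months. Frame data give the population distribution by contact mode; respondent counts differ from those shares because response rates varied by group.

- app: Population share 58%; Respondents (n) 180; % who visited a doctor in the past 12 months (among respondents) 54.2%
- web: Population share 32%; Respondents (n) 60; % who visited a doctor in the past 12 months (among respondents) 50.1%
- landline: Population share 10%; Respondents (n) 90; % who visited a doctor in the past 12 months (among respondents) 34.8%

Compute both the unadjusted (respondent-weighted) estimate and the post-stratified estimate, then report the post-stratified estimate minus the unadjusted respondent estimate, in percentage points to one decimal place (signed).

+2.8 percentage points

Unadjusted (pooled respondent) estimate weights by respondent counts:
  (180/330)×54.2 + (60/330)×50.1 + (90/330)×34.8 = 48.1636%
Post-stratified estimate weights by population shares:
  0.58×54.2 + 0.32×50.1 + 0.1×34.8 = 50.948%
Difference = 50.948 − 48.1636 = 2.7844 pp.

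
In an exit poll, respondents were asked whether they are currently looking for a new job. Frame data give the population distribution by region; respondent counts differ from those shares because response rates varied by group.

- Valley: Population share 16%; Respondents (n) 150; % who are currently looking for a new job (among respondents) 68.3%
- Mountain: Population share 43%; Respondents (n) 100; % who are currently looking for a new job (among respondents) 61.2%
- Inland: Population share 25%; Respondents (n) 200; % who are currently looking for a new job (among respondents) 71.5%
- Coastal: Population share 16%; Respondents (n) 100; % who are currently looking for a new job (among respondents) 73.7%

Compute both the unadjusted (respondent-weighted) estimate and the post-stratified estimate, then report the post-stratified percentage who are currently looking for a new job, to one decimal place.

66.9%

Without adjustment, the pooled respondent share is:
  (150/550)×68.3 + (100/550)×61.2 + (200/550)×71.5 + (100/550)×73.7 = 69.1545%
Reweighting by population region shares:
  0.16×68.3 + 0.43×61.2 + 0.25×71.5 + 0.16×73.7 = 66.911%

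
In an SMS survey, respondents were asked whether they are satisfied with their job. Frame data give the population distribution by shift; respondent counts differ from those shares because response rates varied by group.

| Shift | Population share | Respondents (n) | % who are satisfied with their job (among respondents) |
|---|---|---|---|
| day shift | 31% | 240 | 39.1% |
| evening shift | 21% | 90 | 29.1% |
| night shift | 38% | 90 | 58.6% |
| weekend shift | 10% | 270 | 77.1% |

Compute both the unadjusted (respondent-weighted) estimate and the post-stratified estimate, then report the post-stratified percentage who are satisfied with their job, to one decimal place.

48.2%

Unadjusted (pooled respondent) estimate weights by respondent counts:
  (240/690)×39.1 + (90/690)×29.1 + (90/690)×58.6 + (270/690)×77.1 = 55.2087%
Post-stratifying to population shares instead:
  0.31×39.1 + 0.21×29.1 + 0.38×58.6 + 0.1×77.1 = 48.21%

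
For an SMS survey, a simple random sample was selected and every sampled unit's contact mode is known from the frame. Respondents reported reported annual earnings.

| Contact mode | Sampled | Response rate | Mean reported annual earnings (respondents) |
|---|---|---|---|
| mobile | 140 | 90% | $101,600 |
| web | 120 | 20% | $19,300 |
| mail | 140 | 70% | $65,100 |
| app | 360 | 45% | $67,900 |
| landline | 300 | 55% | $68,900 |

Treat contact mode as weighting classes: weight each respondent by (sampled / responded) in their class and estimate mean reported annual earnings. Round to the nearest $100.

Inverse-response-rate weighting restores each class to its sampled count, so class totals weight by n_sampled:
  mobile: 140 × 101,600 = 14,224,000
  web: 120 × 19,300 = 2,316,000
  mail: 140 × 65,100 = 9,114,000
  app: 360 × 67,900 = 24,444,000
  landline: 300 × 68,900 = 20,670,000
Adjusted estimate = 70,768,000 / 1,060 = 66762.3 → $66,800.

$66,800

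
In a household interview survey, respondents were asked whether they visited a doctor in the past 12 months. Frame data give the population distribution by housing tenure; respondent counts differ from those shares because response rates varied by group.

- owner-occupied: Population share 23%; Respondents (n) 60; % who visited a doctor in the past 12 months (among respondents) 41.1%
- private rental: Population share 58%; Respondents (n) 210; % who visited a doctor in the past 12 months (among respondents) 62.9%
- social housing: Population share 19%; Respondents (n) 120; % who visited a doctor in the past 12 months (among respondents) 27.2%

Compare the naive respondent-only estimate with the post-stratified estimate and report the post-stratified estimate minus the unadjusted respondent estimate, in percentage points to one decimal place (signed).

+2.5 percentage points

Without adjustment, the pooled respondent share is:
  (60/390)×41.1 + (210/390)×62.9 + (120/390)×27.2 = 48.5615%
Post-stratified estimate weights by population shares:
  0.23×41.1 + 0.58×62.9 + 0.19×27.2 = 51.103%
Difference = 51.103 − 48.5615 = 2.5415 pp.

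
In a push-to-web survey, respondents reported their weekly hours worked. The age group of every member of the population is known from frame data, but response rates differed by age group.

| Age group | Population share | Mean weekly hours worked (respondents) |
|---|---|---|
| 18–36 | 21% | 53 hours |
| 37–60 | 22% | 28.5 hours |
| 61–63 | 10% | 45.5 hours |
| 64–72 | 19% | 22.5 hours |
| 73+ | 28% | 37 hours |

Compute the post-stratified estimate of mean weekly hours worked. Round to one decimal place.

Each cell contributes population-share × respondent value:
  18–36: 0.21 × 53 = 11.13
  37–60: 0.22 × 28.5 = 6.27
  61–63: 0.1 × 45.5 = 4.55
  64–72: 0.19 × 22.5 = 4.275
  73+: 0.28 × 37 = 10.36
Post-stratified estimate = 36.585 → 36.6.

36.6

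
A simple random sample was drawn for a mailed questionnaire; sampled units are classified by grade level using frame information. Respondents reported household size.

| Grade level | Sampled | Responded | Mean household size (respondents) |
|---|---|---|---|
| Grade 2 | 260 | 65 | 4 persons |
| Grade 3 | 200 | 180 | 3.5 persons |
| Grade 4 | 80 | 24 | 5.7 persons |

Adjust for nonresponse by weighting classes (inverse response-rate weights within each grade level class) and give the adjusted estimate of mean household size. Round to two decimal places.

4.07

Class response rates: Grade 2 65/260 = 25%, Grade 3 180/200 = 90%, Grade 4 24/80 = 30%.
With weight = n_sampled/n_responded per class, the weighted class total is n_sampled:
  Grade 2: 260 × 4 = 1040
  Grade 3: 200 × 3.5 = 700
  Grade 4: 80 × 5.7 = 456
Adjusted estimate = 2196 / 540 = 4.06667 → 4.07.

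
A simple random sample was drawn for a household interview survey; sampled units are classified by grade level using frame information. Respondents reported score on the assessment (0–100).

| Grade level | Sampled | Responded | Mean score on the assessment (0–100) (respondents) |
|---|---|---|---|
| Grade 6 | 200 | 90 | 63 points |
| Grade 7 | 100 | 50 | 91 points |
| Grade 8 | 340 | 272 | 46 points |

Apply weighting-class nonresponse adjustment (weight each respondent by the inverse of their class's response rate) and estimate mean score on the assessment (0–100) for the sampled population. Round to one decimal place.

58.3

Class response rates: Grade 6 90/200 = 45%, Grade 7 50/100 = 50%, Grade 8 272/340 = 80%.
Weighting each respondent by the inverse class response rate inflates each class back to its sampled size, so the class weight is n_sampled:
  Grade 6: 200 × 63 = 12,600
  Grade 7: 100 × 91 = 9100
  Grade 8: 340 × 46 = 15,640
Adjusted estimate = 37,340 / 640 = 58.3438 → 58.3.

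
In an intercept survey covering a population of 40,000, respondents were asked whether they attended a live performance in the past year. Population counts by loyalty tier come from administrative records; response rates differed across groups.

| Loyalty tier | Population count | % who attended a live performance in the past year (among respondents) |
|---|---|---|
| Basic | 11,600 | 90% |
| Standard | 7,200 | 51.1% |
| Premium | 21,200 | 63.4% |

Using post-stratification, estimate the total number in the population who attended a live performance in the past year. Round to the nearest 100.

27,600

Apply each group's respondent rate to its population count:
  Basic: 11,600 × 90% = 10,440
  Standard: 7,200 × 51.1% = 3679.2
  Premium: 21,200 × 63.4% = 13440.8
Estimated total = 27,560 → 27,600.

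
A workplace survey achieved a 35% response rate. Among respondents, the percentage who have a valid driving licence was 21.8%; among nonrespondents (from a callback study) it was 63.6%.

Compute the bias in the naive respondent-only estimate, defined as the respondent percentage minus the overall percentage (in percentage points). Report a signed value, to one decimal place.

Nonresponse fraction = 1 − 0.35 = 0.65.
Bias = (nonresponse fraction) × (respondent percentage − nonrespondent percentage)
     = 0.65 × (21.8 − 63.6) = 0.65 × -41.8 = -27.17.

-27.2 percentage points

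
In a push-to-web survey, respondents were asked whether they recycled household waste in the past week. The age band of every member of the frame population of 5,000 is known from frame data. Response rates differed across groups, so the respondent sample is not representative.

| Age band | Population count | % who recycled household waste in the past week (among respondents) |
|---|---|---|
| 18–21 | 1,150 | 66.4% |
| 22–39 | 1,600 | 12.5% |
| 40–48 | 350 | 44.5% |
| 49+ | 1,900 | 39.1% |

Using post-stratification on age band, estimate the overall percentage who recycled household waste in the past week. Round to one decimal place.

Weight each group's respondent value by its population share:
  18–21: (1,150/5,000) × 66.4 = 15.272
  22–39: (1,600/5,000) × 12.5 = 4
  40–48: (350/5,000) × 44.5 = 3.115
  49+: (1,900/5,000) × 39.1 = 14.858
Post-stratified estimate = 37.245 → 37.2%.

37.2%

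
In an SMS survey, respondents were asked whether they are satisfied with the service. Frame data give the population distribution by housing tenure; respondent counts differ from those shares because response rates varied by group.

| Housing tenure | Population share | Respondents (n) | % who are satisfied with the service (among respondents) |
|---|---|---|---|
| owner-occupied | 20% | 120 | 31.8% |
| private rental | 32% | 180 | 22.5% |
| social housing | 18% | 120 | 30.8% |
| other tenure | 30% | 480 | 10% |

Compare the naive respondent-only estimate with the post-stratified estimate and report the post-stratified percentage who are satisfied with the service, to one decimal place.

22.1%

Without adjustment, the pooled respondent share is:
  (120/900)×31.8 + (180/900)×22.5 + (120/900)×30.8 + (480/900)×10 = 18.18%
Post-stratifying to population shares instead:
  0.2×31.8 + 0.32×22.5 + 0.18×30.8 + 0.3×10 = 22.104%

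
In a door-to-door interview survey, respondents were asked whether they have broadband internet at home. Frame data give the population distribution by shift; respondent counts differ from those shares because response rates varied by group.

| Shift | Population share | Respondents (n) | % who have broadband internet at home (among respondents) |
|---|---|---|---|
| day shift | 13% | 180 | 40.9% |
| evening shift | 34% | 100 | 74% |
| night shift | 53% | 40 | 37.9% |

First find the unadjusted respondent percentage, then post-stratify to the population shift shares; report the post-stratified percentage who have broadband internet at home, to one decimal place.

50.6%

Naive respondent-only estimate (weights = respondent counts):
  (180/320)×40.9 + (100/320)×74 + (40/320)×37.9 = 50.8687%
Post-stratifying to population shares instead:
  0.13×40.9 + 0.34×74 + 0.53×37.9 = 50.564%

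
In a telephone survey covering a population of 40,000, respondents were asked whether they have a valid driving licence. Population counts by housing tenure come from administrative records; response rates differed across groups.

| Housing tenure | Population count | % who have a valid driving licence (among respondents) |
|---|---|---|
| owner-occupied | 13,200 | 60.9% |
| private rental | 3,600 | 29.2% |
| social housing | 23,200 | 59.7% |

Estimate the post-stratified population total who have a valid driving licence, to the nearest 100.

22,900

Apply each group's respondent rate to its population count:
  owner-occupied: 13,200 × 60.9% = 8038.8
  private rental: 3,600 × 29.2% = 1051.2
  social housing: 23,200 × 59.7% = 13850.4
Estimated total = 22940.4 → 22,900.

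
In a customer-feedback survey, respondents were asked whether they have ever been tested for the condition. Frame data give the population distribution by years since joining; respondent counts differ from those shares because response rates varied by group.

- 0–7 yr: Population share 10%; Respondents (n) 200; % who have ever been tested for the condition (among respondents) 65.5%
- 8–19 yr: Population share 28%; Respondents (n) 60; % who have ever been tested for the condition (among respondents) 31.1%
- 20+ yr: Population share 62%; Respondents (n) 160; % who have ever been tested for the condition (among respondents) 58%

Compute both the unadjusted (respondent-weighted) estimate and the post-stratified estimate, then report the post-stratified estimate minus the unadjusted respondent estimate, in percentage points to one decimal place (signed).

Without adjustment, the pooled respondent share is:
  (200/420)×65.5 + (60/420)×31.1 + (160/420)×58 = 57.7286%
Post-stratified estimate weights by population shares:
  0.1×65.5 + 0.28×31.1 + 0.62×58 = 51.218%
Difference = 51.218 − 57.7286 = -6.5106 pp.

-6.5 percentage points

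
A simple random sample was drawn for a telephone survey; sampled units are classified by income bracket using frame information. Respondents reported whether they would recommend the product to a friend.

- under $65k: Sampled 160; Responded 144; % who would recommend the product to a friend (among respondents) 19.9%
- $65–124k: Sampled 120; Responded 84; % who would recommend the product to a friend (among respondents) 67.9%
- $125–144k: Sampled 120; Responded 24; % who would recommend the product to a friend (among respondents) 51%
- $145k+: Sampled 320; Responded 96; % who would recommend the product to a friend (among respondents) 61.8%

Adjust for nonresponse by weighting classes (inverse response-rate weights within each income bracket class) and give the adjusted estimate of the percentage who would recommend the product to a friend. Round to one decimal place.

51.7%

Response rates by class: under $65k 144/160 = 90%, $65–124k 84/120 = 70%, $125–144k 24/120 = 20%, $145k+ 96/320 = 30%.
Weighting each respondent by the inverse class response rate inflates each class back to its sampled size, so the class weight is n_sampled:
  under $65k: 160 × 19.9 = 3184
  $65–124k: 120 × 67.9 = 8148
  $125–144k: 120 × 51 = 6120
  $145k+: 320 × 61.8 = 19,776
Adjusted estimate = 37,228 / 720 = 51.7056 → 51.7%.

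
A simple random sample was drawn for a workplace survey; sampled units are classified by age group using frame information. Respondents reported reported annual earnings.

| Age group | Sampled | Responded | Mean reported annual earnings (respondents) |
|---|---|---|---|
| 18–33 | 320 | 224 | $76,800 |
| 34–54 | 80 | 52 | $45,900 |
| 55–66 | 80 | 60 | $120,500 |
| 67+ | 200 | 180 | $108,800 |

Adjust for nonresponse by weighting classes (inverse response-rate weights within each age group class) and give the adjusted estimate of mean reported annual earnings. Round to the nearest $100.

Class response rates: 18–33 224/320 = 70%, 34–54 52/80 = 65%, 55–66 60/80 = 75%, 67+ 180/200 = 90%.
With weight = n_sampled/n_responded per class, the weighted class total is n_sampled:
  18–33: 320 × 76,800 = 24,576,000
  34–54: 80 × 45,900 = 3,672,000
  55–66: 80 × 120,500 = 9,640,000
  67+: 200 × 108,800 = 21,760,000
Adjusted estimate = 59,648,000 / 680 = 87717.6 → $87,700.

$87,700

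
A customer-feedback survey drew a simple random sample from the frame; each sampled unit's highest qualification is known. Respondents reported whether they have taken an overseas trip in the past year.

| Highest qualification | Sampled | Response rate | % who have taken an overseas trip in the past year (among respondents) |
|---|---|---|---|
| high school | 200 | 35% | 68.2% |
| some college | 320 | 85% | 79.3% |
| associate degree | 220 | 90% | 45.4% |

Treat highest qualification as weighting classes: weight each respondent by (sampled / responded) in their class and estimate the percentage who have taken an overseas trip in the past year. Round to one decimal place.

66.2%

With weight = n_sampled/n_responded per class, the weighted class total is n_sampled:
  high school: 200 × 68.2 = 13,640
  some college: 320 × 79.3 = 25,376
  associate degree: 220 × 45.4 = 9988
Adjusted estimate = 49,004 / 740 = 66.2216 → 66.2%.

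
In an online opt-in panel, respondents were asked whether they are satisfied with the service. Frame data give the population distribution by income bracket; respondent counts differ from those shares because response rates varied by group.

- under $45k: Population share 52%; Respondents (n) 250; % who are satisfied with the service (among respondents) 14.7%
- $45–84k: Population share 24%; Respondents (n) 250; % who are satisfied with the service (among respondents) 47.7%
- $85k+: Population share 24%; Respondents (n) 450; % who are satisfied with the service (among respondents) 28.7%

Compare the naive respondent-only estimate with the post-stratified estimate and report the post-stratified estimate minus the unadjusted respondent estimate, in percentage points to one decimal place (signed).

Naive respondent-only estimate (weights = respondent counts):
  (250/950)×14.7 + (250/950)×47.7 + (450/950)×28.7 = 30.0158%
Reweighting by population income bracket shares:
  0.52×14.7 + 0.24×47.7 + 0.24×28.7 = 25.98%
Difference = 25.98 − 30.0158 = -4.0358 pp.

-4.0 percentage points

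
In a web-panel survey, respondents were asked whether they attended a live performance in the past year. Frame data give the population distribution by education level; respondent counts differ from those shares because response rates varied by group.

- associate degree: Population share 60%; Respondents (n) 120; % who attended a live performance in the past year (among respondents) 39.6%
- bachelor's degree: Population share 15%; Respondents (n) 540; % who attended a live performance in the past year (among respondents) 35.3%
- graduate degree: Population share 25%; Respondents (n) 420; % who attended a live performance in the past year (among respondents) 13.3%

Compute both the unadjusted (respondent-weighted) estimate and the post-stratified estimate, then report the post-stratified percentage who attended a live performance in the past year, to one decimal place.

Without adjustment, the pooled respondent share is:
  (120/1080)×39.6 + (540/1080)×35.3 + (420/1080)×13.3 = 27.2222%
Post-stratified estimate weights by population shares:
  0.6×39.6 + 0.15×35.3 + 0.25×13.3 = 32.38%

32.4%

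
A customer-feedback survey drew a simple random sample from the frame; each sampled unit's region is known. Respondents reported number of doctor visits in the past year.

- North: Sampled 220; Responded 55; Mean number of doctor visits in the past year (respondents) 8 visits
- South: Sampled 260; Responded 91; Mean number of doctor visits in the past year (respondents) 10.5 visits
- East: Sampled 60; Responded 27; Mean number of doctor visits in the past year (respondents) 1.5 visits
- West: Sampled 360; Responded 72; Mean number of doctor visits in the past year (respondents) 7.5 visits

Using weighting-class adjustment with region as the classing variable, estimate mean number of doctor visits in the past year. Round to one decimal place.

Class response rates: North 55/220 = 25%, South 91/260 = 35%, East 27/60 = 45%, West 72/360 = 20%.
Inverse-response-rate weighting restores each class to its sampled count, so class totals weight by n_sampled:
  North: 220 × 8 = 1760
  South: 260 × 10.5 = 2730
  East: 60 × 1.5 = 90
  West: 360 × 7.5 = 2700
Adjusted estimate = 7280 / 900 = 8.08889 → 8.1.

8.1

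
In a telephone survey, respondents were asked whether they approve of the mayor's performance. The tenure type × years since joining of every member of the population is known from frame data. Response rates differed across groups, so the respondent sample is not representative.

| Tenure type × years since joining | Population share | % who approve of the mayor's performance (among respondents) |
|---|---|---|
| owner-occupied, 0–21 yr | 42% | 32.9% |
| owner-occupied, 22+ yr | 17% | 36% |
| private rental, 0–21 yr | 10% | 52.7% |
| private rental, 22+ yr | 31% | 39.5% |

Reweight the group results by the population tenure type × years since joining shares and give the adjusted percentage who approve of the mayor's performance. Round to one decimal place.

37.5%

Weight each group's respondent value by its population share:
  owner-occupied, 0–21 yr: 0.42 × 32.9 = 13.818
  owner-occupied, 22+ yr: 0.17 × 36 = 6.12
  private rental, 0–21 yr: 0.1 × 52.7 = 5.27
  private rental, 22+ yr: 0.31 × 39.5 = 12.245
Post-stratified estimate = 37.453 → 37.5%.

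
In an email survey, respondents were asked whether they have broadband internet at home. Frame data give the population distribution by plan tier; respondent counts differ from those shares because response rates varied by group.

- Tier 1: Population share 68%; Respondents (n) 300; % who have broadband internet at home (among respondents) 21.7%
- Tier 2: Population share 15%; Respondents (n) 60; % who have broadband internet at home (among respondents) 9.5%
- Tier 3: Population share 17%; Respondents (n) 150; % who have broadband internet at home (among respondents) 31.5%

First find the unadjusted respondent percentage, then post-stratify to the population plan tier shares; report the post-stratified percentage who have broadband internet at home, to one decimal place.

Naive respondent-only estimate (weights = respondent counts):
  (300/510)×21.7 + (60/510)×9.5 + (150/510)×31.5 = 23.1471%
Reweighting by population plan tier shares:
  0.68×21.7 + 0.15×9.5 + 0.17×31.5 = 21.536%

21.5%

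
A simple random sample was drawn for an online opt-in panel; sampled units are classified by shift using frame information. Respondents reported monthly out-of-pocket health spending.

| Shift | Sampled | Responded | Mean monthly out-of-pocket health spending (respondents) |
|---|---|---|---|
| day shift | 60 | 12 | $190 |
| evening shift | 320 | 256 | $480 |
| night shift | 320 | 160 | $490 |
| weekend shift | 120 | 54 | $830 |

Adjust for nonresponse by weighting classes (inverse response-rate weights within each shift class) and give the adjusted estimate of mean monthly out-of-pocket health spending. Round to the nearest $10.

$510

Response rates by class: day shift 12/60 = 20%, evening shift 256/320 = 80%, night shift 160/320 = 50%, weekend shift 54/120 = 45%.
Inverse-response-rate weighting restores each class to its sampled count, so class totals weight by n_sampled:
  day shift: 60 × 190 = 11,400
  evening shift: 320 × 480 = 153,600
  night shift: 320 × 490 = 156,800
  weekend shift: 120 × 830 = 99,600
Adjusted estimate = 421,400 / 820 = 513.902 → $510.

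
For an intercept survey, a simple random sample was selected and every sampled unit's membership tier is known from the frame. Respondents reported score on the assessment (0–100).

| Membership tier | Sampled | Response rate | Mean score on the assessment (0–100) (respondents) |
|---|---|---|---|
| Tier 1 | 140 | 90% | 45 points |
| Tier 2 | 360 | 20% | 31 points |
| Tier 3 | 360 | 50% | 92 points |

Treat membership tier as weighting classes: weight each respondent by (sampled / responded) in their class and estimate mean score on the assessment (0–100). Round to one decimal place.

Each respondent's weight = sampled/responded in their class; summing within a class gives n_sampled, so:
  Tier 1: 140 × 45 = 6300
  Tier 2: 360 × 31 = 11,160
  Tier 3: 360 × 92 = 33,120
Adjusted estimate = 50,580 / 860 = 58.814 → 58.8.

58.8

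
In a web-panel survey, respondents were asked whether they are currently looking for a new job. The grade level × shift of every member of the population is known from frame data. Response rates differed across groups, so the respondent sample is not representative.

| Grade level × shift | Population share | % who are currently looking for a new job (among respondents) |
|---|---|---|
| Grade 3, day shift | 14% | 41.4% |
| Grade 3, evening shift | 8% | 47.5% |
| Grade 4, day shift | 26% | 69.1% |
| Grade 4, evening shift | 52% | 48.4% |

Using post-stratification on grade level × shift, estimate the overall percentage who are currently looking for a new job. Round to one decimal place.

52.7%

Each cell contributes population-share × respondent value:
  Grade 3, day shift: 0.14 × 41.4 = 5.796
  Grade 3, evening shift: 0.08 × 47.5 = 3.8
  Grade 4, day shift: 0.26 × 69.1 = 17.966
  Grade 4, evening shift: 0.52 × 48.4 = 25.168
Post-stratified estimate = 52.73 → 52.7%.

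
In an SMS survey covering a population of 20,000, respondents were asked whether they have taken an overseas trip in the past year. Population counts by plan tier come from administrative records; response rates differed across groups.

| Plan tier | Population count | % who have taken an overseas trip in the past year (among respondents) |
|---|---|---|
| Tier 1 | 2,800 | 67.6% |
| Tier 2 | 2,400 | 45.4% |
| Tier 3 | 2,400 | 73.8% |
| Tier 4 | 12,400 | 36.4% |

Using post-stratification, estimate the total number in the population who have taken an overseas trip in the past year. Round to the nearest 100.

9,300

Estimated count per cell = population count × respondent percentage:
  Tier 1: 2,800 × 67.6% = 1892.8
  Tier 2: 2,400 × 45.4% = 1089.6
  Tier 3: 2,400 × 73.8% = 1771.2
  Tier 4: 12,400 × 36.4% = 4513.6
Estimated total = 9267.2 → 9,300.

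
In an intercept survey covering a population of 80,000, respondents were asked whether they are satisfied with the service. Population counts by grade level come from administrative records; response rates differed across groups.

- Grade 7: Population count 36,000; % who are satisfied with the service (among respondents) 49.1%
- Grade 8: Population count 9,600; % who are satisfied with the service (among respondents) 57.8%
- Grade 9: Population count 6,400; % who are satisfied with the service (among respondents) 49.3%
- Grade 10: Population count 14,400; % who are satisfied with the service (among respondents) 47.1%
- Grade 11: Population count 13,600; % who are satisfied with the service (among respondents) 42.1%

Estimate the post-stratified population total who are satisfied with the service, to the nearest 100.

Estimated count per cell = population count × respondent percentage:
  Grade 7: 36,000 × 49.1% = 17,676
  Grade 8: 9,600 × 57.8% = 5548.8
  Grade 9: 6,400 × 49.3% = 3155.2
  Grade 10: 14,400 × 47.1% = 6782.4
  Grade 11: 13,600 × 42.1% = 5725.6
Estimated total = 38,888 → 38,900.

38,900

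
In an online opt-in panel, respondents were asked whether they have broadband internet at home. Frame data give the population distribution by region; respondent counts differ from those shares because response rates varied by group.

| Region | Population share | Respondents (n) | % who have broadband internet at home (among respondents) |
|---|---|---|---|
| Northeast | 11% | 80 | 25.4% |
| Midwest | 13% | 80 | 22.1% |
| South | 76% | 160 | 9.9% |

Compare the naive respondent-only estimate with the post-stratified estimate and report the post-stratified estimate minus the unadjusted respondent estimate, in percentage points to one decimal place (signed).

-3.6 percentage points

Unadjusted (pooled respondent) estimate weights by respondent counts:
  (80/320)×25.4 + (80/320)×22.1 + (160/320)×9.9 = 16.825%
Post-stratified estimate weights by population shares:
  0.11×25.4 + 0.13×22.1 + 0.76×9.9 = 13.191%
Difference = 13.191 − 16.825 = -3.634 pp.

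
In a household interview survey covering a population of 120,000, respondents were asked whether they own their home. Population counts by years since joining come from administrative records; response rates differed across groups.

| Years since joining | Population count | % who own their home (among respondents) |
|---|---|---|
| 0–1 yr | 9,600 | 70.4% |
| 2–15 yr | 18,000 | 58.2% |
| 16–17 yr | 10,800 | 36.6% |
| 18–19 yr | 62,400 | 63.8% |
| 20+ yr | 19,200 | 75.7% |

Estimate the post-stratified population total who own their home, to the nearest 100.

Each cell contributes its population count × the respondent rate:
  0–1 yr: 9,600 × 70.4% = 6758.4
  2–15 yr: 18,000 × 58.2% = 10,476
  16–17 yr: 10,800 × 36.6% = 3952.8
  18–19 yr: 62,400 × 63.8% = 39811.2
  20+ yr: 19,200 × 75.7% = 14534.4
Estimated total = 75532.8 → 75,500.

75,500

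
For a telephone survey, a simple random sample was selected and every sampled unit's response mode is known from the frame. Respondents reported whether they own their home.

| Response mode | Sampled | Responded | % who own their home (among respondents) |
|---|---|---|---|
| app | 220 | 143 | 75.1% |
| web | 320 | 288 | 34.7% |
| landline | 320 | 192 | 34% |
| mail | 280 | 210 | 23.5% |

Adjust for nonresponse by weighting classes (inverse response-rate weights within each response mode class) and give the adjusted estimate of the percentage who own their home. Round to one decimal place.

Response rates by class: app 143/220 = 65%, web 288/320 = 90%, landline 192/320 = 60%, mail 210/280 = 75%.
Weighting each respondent by the inverse class response rate inflates each class back to its sampled size, so the class weight is n_sampled:
  app: 220 × 75.1 = 16,522
  web: 320 × 34.7 = 11,104
  landline: 320 × 34 = 10,880
  mail: 280 × 23.5 = 6580
Adjusted estimate = 45,086 / 1,140 = 39.5491 → 39.5%.

39.5%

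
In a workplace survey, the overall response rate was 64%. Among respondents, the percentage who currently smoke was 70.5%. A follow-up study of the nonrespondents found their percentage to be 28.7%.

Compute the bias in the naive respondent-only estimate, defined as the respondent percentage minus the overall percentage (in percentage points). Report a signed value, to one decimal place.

Nonresponse fraction = 1 − 0.64 = 0.36.
Bias = (nonresponse fraction) × (respondent percentage − nonrespondent percentage)
     = 0.36 × (70.5 − 28.7) = 0.36 × 41.8 = 15.048.

+15.0 percentage points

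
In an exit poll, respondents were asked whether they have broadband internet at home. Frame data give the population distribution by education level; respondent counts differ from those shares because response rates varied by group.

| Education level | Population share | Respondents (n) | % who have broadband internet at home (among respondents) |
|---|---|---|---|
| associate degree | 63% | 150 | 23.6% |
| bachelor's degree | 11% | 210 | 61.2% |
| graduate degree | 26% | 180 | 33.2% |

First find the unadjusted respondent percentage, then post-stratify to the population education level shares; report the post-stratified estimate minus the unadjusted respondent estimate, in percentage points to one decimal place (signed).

-11.2 percentage points

Without adjustment, the pooled respondent share is:
  (150/540)×23.6 + (210/540)×61.2 + (180/540)×33.2 = 41.4222%
Post-stratifying to population shares instead:
  0.63×23.6 + 0.11×61.2 + 0.26×33.2 = 30.232%
Difference = 30.232 − 41.4222 = -11.1902 pp.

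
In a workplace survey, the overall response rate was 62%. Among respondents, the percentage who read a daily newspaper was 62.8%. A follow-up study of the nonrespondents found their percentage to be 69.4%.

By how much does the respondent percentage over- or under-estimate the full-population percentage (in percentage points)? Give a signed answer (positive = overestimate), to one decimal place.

-2.5 percentage points

Nonresponse fraction = 1 − 0.62 = 0.38.
Bias = (nonresponse fraction) × (respondent percentage − nonrespondent percentage)
     = 0.38 × (62.8 − 69.4) = 0.38 × -6.6 = -2.508.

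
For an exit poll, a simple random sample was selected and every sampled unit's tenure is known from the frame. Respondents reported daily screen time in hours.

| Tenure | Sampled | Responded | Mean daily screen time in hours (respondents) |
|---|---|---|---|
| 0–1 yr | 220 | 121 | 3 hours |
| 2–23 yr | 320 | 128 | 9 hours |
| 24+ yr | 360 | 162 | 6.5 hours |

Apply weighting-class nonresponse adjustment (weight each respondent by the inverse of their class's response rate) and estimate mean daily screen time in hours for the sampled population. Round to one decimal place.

6.5

Class response rates: 0–1 yr 121/220 = 55%, 2–23 yr 128/320 = 40%, 24+ yr 162/360 = 45%.
Each respondent's weight = sampled/responded in their class; summing within a class gives n_sampled, so:
  0–1 yr: 220 × 3 = 660
  2–23 yr: 320 × 9 = 2880
  24+ yr: 360 × 6.5 = 2340
Adjusted estimate = 5880 / 900 = 6.53333 → 6.5.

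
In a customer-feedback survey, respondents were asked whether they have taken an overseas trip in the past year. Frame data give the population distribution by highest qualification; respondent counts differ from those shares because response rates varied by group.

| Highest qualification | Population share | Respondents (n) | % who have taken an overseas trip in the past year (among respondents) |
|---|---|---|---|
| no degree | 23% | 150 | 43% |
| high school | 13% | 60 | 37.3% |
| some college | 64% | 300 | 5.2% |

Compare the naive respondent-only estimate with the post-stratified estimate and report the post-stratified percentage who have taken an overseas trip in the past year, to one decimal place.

Unadjusted (pooled respondent) estimate weights by respondent counts:
  (150/510)×43 + (60/510)×37.3 + (300/510)×5.2 = 20.0941%
Post-stratified estimate weights by population shares:
  0.23×43 + 0.13×37.3 + 0.64×5.2 = 18.067%

18.1%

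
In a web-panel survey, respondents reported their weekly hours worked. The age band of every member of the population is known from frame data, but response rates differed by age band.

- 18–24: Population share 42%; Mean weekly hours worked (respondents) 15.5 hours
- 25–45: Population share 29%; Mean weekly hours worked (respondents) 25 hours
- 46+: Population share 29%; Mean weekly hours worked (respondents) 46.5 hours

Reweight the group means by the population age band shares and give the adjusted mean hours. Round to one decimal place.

27.2

Post-stratification weights by population share, not respondent share:
  18–24: 0.42 × 15.5 = 6.51
  25–45: 0.29 × 25 = 7.25
  46+: 0.29 × 46.5 = 13.485
Post-stratified estimate = 27.245 → 27.2.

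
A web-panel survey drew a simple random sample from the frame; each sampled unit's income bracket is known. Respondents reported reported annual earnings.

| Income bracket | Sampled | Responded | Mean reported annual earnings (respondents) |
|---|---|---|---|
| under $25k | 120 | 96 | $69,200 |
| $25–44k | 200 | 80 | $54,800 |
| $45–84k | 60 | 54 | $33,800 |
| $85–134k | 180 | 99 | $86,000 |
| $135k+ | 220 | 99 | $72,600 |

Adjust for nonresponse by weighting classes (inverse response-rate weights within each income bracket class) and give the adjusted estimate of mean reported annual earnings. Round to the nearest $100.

Class response rates: under $25k 96/120 = 80%, $25–44k 80/200 = 40%, $45–84k 54/60 = 90%, $85–134k 99/180 = 55%, $135k+ 99/220 = 45%.
With weight = n_sampled/n_responded per class, the weighted class total is n_sampled:
  under $25k: 120 × 69,200 = 8,304,000
  $25–44k: 200 × 54,800 = 10,960,000
  $45–84k: 60 × 33,800 = 2,028,000
  $85–134k: 180 × 86,000 = 15,480,000
  $135k+: 220 × 72,600 = 15,972,000
Adjusted estimate = 52,744,000 / 780 = 67620.5 → $67,600.

$67,600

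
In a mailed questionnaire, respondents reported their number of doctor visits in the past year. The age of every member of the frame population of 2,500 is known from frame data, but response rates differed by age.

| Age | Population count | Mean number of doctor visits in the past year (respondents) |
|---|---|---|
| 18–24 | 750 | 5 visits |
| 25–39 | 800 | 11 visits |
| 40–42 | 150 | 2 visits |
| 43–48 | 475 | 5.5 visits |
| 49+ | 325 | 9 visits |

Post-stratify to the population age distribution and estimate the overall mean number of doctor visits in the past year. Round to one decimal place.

Post-stratification weights by population share, not respondent share:
  18–24: (750/2,500) × 5 = 1.5
  25–39: (800/2,500) × 11 = 3.52
  40–42: (150/2,500) × 2 = 0.12
  43–48: (475/2,500) × 5.5 = 1.045
  49+: (325/2,500) × 9 = 1.17
Post-stratified estimate = 7.355 → 7.4.

7.4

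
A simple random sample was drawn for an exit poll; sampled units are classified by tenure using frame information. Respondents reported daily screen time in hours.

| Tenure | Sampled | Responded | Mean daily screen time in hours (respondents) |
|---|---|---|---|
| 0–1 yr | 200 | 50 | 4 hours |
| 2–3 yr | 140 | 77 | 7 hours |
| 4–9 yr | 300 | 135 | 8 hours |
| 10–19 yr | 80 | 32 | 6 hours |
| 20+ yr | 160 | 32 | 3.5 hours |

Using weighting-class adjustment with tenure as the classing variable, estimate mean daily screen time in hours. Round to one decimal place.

Response rates by class: 0–1 yr 50/200 = 25%, 2–3 yr 77/140 = 55%, 4–9 yr 135/300 = 45%, 10–19 yr 32/80 = 40%, 20+ yr 32/160 = 20%.
Inverse-response-rate weighting restores each class to its sampled count, so class totals weight by n_sampled:
  0–1 yr: 200 × 4 = 800
  2–3 yr: 140 × 7 = 980
  4–9 yr: 300 × 8 = 2400
  10–19 yr: 80 × 6 = 480
  20+ yr: 160 × 3.5 = 560
Adjusted estimate = 5220 / 880 = 5.93182 → 5.9.

5.9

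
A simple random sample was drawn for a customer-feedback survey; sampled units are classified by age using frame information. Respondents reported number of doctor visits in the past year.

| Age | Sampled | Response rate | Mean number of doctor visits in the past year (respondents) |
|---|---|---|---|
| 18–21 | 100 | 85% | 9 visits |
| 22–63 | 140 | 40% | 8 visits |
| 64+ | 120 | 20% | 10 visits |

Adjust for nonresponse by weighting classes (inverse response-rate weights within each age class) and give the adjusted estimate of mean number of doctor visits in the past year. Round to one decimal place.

Each respondent's weight = sampled/responded in their class; summing within a class gives n_sampled, so:
  18–21: 100 × 9 = 900
  22–63: 140 × 8 = 1120
  64+: 120 × 10 = 1200
Adjusted estimate = 3220 / 360 = 8.94444 → 8.9.

8.9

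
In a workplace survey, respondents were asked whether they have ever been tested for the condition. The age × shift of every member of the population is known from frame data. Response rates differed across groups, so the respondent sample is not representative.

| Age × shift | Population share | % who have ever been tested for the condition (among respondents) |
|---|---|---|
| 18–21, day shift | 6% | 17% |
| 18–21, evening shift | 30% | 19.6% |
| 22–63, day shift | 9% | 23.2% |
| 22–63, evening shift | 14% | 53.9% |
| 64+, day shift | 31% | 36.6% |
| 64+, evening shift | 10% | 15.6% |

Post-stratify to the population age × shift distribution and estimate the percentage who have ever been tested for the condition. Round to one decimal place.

29.4%

Each cell contributes population-share × respondent value:
  18–21, day shift: 0.06 × 17 = 1.02
  18–21, evening shift: 0.3 × 19.6 = 5.88
  22–63, day shift: 0.09 × 23.2 = 2.088
  22–63, evening shift: 0.14 × 53.9 = 7.546
  64+, day shift: 0.31 × 36.6 = 11.346
  64+, evening shift: 0.1 × 15.6 = 1.56
Post-stratified estimate = 29.44 → 29.4%.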